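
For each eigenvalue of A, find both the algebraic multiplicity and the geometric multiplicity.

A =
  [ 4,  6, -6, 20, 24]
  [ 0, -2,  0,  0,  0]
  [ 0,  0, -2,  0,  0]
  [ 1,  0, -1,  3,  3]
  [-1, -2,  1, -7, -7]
λ = -4: alg = 1, geom = 1; λ = -2: alg = 2, geom = 2; λ = 2: alg = 2, geom = 1

Step 1 — factor the characteristic polynomial to read off the algebraic multiplicities:
  χ_A(x) = (x - 2)^2*(x + 2)^2*(x + 4)

Step 2 — compute geometric multiplicities via the rank-nullity identity g(λ) = n − rank(A − λI):
  rank(A − (-4)·I) = 4, so dim ker(A − (-4)·I) = n − 4 = 1
  rank(A − (-2)·I) = 3, so dim ker(A − (-2)·I) = n − 3 = 2
  rank(A − (2)·I) = 4, so dim ker(A − (2)·I) = n − 4 = 1

Summary:
  λ = -4: algebraic multiplicity = 1, geometric multiplicity = 1
  λ = -2: algebraic multiplicity = 2, geometric multiplicity = 2
  λ = 2: algebraic multiplicity = 2, geometric multiplicity = 1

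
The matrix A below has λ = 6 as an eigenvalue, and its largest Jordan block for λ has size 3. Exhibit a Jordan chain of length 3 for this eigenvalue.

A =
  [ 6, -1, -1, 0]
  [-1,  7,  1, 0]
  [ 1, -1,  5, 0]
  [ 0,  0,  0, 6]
A Jordan chain for λ = 6 of length 3:
v_1 = (0, 1, -1, 0)ᵀ
v_2 = (-1, 1, -1, 0)ᵀ
v_3 = (0, 1, 0, 0)ᵀ

Let N = A − (6)·I. We want v_3 with N^3 v_3 = 0 but N^2 v_3 ≠ 0; then v_{j-1} := N · v_j for j = 3, …, 2.

Pick v_3 = (0, 1, 0, 0)ᵀ.
Then v_2 = N · v_3 = (-1, 1, -1, 0)ᵀ.
Then v_1 = N · v_2 = (0, 1, -1, 0)ᵀ.

Sanity check: (A − (6)·I) v_1 = (0, 0, 0, 0)ᵀ = 0. ✓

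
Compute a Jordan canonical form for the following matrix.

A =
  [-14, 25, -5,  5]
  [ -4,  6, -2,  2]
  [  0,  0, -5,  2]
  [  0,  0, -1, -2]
J_2(-4) ⊕ J_1(-4) ⊕ J_1(-3)

The characteristic polynomial is
  det(x·I − A) = x^4 + 15*x^3 + 84*x^2 + 208*x + 192 = (x + 3)*(x + 4)^3

Eigenvalues and multiplicities (the geometric multiplicity of λ is n − rank(A − λI), which equals the number of Jordan blocks for λ):
  λ = -4: algebraic multiplicity = 3, geometric multiplicity = 2
  λ = -3: algebraic multiplicity = 1, geometric multiplicity = 1

Determining the block sizes for each eigenvalue:
  λ = -4: 2 blocks summing to 3 forces exactly one block of size 2 and the rest size 1 → block sizes [2, 1]
  λ = -3: one block (gm = 1), so the single block has size am = 1 → block sizes [1]

Assembling the blocks gives a Jordan form
J =
  [-4,  1,  0,  0]
  [ 0, -4,  0,  0]
  [ 0,  0, -4,  0]
  [ 0,  0,  0, -3]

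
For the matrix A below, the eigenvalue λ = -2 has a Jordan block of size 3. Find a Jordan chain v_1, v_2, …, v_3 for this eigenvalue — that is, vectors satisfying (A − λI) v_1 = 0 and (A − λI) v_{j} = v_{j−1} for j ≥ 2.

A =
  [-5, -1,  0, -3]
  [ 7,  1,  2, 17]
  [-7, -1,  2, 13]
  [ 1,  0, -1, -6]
A Jordan chain for λ = -2 of length 3:
v_1 = (-1, 3, -1, 0)ᵀ
v_2 = (-3, 7, -7, 1)ᵀ
v_3 = (1, 0, 0, 0)ᵀ

Let N = A − (-2)·I. We want v_3 with N^3 v_3 = 0 but N^2 v_3 ≠ 0; then v_{j-1} := N · v_j for j = 3, …, 2.

Pick v_3 = (1, 0, 0, 0)ᵀ.
Then v_2 = N · v_3 = (-3, 7, -7, 1)ᵀ.
Then v_1 = N · v_2 = (-1, 3, -1, 0)ᵀ.

Sanity check: (A − (-2)·I) v_1 = (0, 0, 0, 0)ᵀ = 0. ✓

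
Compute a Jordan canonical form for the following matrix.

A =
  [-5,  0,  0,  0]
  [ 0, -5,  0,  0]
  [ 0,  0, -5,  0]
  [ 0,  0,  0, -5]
J_1(-5) ⊕ J_1(-5) ⊕ J_1(-5) ⊕ J_1(-5)

The characteristic polynomial is
  det(x·I − A) = x^4 + 20*x^3 + 150*x^2 + 500*x + 625 = (x + 5)^4

Eigenvalues and multiplicities (the geometric multiplicity of λ is n − rank(A − λI), which equals the number of Jordan blocks for λ):
  λ = -5: algebraic multiplicity = 4, geometric multiplicity = 4

Determining the block sizes for each eigenvalue:
  λ = -5: gm = am = 4, so every block has size 1 → block sizes [1, 1, 1, 1]

Assembling the blocks gives a Jordan form
J =
  [-5,  0,  0,  0]
  [ 0, -5,  0,  0]
  [ 0,  0, -5,  0]
  [ 0,  0,  0, -5]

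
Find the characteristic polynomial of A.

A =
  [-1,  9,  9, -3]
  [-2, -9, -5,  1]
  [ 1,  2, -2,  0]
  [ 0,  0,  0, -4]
x^4 + 16*x^3 + 96*x^2 + 256*x + 256

Expanding det(x·I − A) (e.g. by cofactor expansion or by noting that A is similar to its Jordan form J, which has the same characteristic polynomial as A) gives
  χ_A(x) = x^4 + 16*x^3 + 96*x^2 + 256*x + 256
which factors as (x + 4)^4. The eigenvalues (with algebraic multiplicities) are λ = -4 with multiplicity 4.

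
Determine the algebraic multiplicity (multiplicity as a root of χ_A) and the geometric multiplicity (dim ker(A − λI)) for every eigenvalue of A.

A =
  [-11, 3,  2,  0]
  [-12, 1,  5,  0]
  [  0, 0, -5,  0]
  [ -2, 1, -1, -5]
λ = -5: alg = 4, geom = 2

Step 1 — factor the characteristic polynomial to read off the algebraic multiplicities:
  χ_A(x) = (x + 5)^4

Step 2 — compute geometric multiplicities via the rank-nullity identity g(λ) = n − rank(A − λI):
  rank(A − (-5)·I) = 2, so dim ker(A − (-5)·I) = n − 2 = 2

Summary:
  λ = -5: algebraic multiplicity = 4, geometric multiplicity = 2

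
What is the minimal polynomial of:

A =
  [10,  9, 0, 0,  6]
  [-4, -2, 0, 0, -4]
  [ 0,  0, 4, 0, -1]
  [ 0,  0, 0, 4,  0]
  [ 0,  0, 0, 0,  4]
x^2 - 8*x + 16

The characteristic polynomial is χ_A(x) = (x - 4)^5, so the eigenvalues are known. The minimal polynomial is
  m_A(x) = Π_λ (x − λ)^{k_λ}
where k_λ is the size of the *largest* Jordan block for λ (equivalently, the smallest k with (A − λI)^k v = 0 for every generalised eigenvector v of λ).

  λ = 4: largest Jordan block has size 2, contributing (x − 4)^2

So m_A(x) = (x - 4)^2 = x^2 - 8*x + 16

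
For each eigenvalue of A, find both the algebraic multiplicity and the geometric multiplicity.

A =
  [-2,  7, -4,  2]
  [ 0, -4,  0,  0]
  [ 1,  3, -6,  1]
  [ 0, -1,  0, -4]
λ = -4: alg = 4, geom = 2

Step 1 — factor the characteristic polynomial to read off the algebraic multiplicities:
  χ_A(x) = (x + 4)^4

Step 2 — compute geometric multiplicities via the rank-nullity identity g(λ) = n − rank(A − λI):
  rank(A − (-4)·I) = 2, so dim ker(A − (-4)·I) = n − 2 = 2

Summary:
  λ = -4: algebraic multiplicity = 4, geometric multiplicity = 2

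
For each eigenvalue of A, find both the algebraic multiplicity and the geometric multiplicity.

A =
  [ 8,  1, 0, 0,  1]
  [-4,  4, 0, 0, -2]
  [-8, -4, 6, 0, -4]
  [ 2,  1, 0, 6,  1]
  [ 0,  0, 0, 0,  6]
λ = 6: alg = 5, geom = 4

Step 1 — factor the characteristic polynomial to read off the algebraic multiplicities:
  χ_A(x) = (x - 6)^5

Step 2 — compute geometric multiplicities via the rank-nullity identity g(λ) = n − rank(A − λI):
  rank(A − (6)·I) = 1, so dim ker(A − (6)·I) = n − 1 = 4

Summary:
  λ = 6: algebraic multiplicity = 5, geometric multiplicity = 4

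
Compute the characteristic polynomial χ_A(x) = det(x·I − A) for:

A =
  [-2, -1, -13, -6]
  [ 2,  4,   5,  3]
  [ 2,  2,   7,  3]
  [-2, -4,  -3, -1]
x^4 - 8*x^3 + 24*x^2 - 32*x + 16

Expanding det(x·I − A) (e.g. by cofactor expansion or by noting that A is similar to its Jordan form J, which has the same characteristic polynomial as A) gives
  χ_A(x) = x^4 - 8*x^3 + 24*x^2 - 32*x + 16
which factors as (x - 2)^4. The eigenvalues (with algebraic multiplicities) are λ = 2 with multiplicity 4.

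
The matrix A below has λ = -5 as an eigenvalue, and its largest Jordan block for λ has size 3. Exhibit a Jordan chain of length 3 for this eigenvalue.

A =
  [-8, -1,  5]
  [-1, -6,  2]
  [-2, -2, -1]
A Jordan chain for λ = -5 of length 3:
v_1 = (-6, -2, -4)ᵀ
v_2 = (-1, -1, -2)ᵀ
v_3 = (0, 1, 0)ᵀ

Let N = A − (-5)·I. We want v_3 with N^3 v_3 = 0 but N^2 v_3 ≠ 0; then v_{j-1} := N · v_j for j = 3, …, 2.

Pick v_3 = (0, 1, 0)ᵀ.
Then v_2 = N · v_3 = (-1, -1, -2)ᵀ.
Then v_1 = N · v_2 = (-6, -2, -4)ᵀ.

Sanity check: (A − (-5)·I) v_1 = (0, 0, 0)ᵀ = 0. ✓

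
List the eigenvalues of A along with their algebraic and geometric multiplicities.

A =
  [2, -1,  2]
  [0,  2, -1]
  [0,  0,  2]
λ = 2: alg = 3, geom = 1

Step 1 — factor the characteristic polynomial to read off the algebraic multiplicities:
  χ_A(x) = (x - 2)^3

Step 2 — compute geometric multiplicities via the rank-nullity identity g(λ) = n − rank(A − λI):
  rank(A − (2)·I) = 2, so dim ker(A − (2)·I) = n − 2 = 1

Summary:
  λ = 2: algebraic multiplicity = 3, geometric multiplicity = 1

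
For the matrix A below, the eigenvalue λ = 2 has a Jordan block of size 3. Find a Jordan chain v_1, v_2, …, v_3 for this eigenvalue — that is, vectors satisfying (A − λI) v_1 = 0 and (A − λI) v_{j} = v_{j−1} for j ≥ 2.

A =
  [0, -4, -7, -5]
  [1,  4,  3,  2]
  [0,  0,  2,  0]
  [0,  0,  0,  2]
A Jordan chain for λ = 2 of length 3:
v_1 = (2, -1, 0, 0)ᵀ
v_2 = (-7, 3, 0, 0)ᵀ
v_3 = (0, 0, 1, 0)ᵀ

Let N = A − (2)·I. We want v_3 with N^3 v_3 = 0 but N^2 v_3 ≠ 0; then v_{j-1} := N · v_j for j = 3, …, 2.

Pick v_3 = (0, 0, 1, 0)ᵀ.
Then v_2 = N · v_3 = (-7, 3, 0, 0)ᵀ.
Then v_1 = N · v_2 = (2, -1, 0, 0)ᵀ.

Sanity check: (A − (2)·I) v_1 = (0, 0, 0, 0)ᵀ = 0. ✓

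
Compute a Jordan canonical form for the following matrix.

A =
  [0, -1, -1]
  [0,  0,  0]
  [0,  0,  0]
J_2(0) ⊕ J_1(0)

The characteristic polynomial is
  det(x·I − A) = x^3

Eigenvalues and multiplicities (the geometric multiplicity of λ is n − rank(A − λI), which equals the number of Jordan blocks for λ):
  λ = 0: algebraic multiplicity = 3, geometric multiplicity = 2

Determining the block sizes for each eigenvalue:
  λ = 0: 2 blocks summing to 3 forces exactly one block of size 2 and the rest size 1 → block sizes [2, 1]

Assembling the blocks gives a Jordan form
J =
  [0, 1, 0]
  [0, 0, 0]
  [0, 0, 0]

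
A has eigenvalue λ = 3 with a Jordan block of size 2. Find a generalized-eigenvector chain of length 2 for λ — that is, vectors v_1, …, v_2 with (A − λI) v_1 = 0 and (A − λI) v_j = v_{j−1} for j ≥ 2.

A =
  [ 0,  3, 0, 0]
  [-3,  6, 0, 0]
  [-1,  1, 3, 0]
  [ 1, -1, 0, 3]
A Jordan chain for λ = 3 of length 2:
v_1 = (-3, -3, -1, 1)ᵀ
v_2 = (1, 0, 0, 0)ᵀ

Let N = A − (3)·I. We want v_2 with N^2 v_2 = 0 but N^1 v_2 ≠ 0; then v_{j-1} := N · v_j for j = 2, …, 2.

Pick v_2 = (1, 0, 0, 0)ᵀ.
Then v_1 = N · v_2 = (-3, -3, -1, 1)ᵀ.

Sanity check: (A − (3)·I) v_1 = (0, 0, 0, 0)ᵀ = 0. ✓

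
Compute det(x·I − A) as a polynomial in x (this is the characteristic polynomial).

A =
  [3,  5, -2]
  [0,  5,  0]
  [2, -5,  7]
x^3 - 15*x^2 + 75*x - 125

Expanding det(x·I − A) (e.g. by cofactor expansion or by noting that A is similar to its Jordan form J, which has the same characteristic polynomial as A) gives
  χ_A(x) = x^3 - 15*x^2 + 75*x - 125
which factors as (x - 5)^3. The eigenvalues (with algebraic multiplicities) are λ = 5 with multiplicity 3.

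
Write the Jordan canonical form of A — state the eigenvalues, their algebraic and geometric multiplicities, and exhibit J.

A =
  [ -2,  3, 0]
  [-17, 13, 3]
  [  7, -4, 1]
J_3(4)

The characteristic polynomial is
  det(x·I − A) = x^3 - 12*x^2 + 48*x - 64 = (x - 4)^3

Eigenvalues and multiplicities (the geometric multiplicity of λ is n − rank(A − λI), which equals the number of Jordan blocks for λ):
  λ = 4: algebraic multiplicity = 3, geometric multiplicity = 1

Determining the block sizes for each eigenvalue:
  λ = 4: one block (gm = 1), so the single block has size am = 3 → block sizes [3]

Assembling the blocks gives a Jordan form
J =
  [4, 1, 0]
  [0, 4, 1]
  [0, 0, 4]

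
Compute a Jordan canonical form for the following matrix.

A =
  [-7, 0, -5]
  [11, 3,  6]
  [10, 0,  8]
J_1(-2) ⊕ J_2(3)

The characteristic polynomial is
  det(x·I − A) = x^3 - 4*x^2 - 3*x + 18 = (x - 3)^2*(x + 2)

Eigenvalues and multiplicities (the geometric multiplicity of λ is n − rank(A − λI), which equals the number of Jordan blocks for λ):
  λ = -2: algebraic multiplicity = 1, geometric multiplicity = 1
  λ = 3: algebraic multiplicity = 2, geometric multiplicity = 1

Determining the block sizes for each eigenvalue:
  λ = -2: one block (gm = 1), so the single block has size am = 1 → block sizes [1]
  λ = 3: one block (gm = 1), so the single block has size am = 2 → block sizes [2]

Assembling the blocks gives a Jordan form
J =
  [-2, 0, 0]
  [ 0, 3, 1]
  [ 0, 0, 3]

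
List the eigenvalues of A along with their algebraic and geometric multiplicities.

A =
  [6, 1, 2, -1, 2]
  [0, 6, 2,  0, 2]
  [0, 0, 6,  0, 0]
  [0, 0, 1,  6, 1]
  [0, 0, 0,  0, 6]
λ = 6: alg = 5, geom = 3

Step 1 — factor the characteristic polynomial to read off the algebraic multiplicities:
  χ_A(x) = (x - 6)^5

Step 2 — compute geometric multiplicities via the rank-nullity identity g(λ) = n − rank(A − λI):
  rank(A − (6)·I) = 2, so dim ker(A − (6)·I) = n − 2 = 3

Summary:
  λ = 6: algebraic multiplicity = 5, geometric multiplicity = 3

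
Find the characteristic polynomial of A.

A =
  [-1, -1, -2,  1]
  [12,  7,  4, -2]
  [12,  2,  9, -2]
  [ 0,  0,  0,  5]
x^4 - 20*x^3 + 150*x^2 - 500*x + 625

Expanding det(x·I − A) (e.g. by cofactor expansion or by noting that A is similar to its Jordan form J, which has the same characteristic polynomial as A) gives
  χ_A(x) = x^4 - 20*x^3 + 150*x^2 - 500*x + 625
which factors as (x - 5)^4. The eigenvalues (with algebraic multiplicities) are λ = 5 with multiplicity 4.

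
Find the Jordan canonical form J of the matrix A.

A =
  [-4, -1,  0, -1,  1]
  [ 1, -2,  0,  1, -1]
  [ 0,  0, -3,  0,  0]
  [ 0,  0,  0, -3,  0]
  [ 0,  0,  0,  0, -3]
J_2(-3) ⊕ J_1(-3) ⊕ J_1(-3) ⊕ J_1(-3)

The characteristic polynomial is
  det(x·I − A) = x^5 + 15*x^4 + 90*x^3 + 270*x^2 + 405*x + 243 = (x + 3)^5

Eigenvalues and multiplicities (the geometric multiplicity of λ is n − rank(A − λI), which equals the number of Jordan blocks for λ):
  λ = -3: algebraic multiplicity = 5, geometric multiplicity = 4

Determining the block sizes for each eigenvalue:
  λ = -3: 4 blocks summing to 5 forces exactly one block of size 2 and the rest size 1 → block sizes [2, 1, 1, 1]

Assembling the blocks gives a Jordan form
J =
  [-3,  1,  0,  0,  0]
  [ 0, -3,  0,  0,  0]
  [ 0,  0, -3,  0,  0]
  [ 0,  0,  0, -3,  0]
  [ 0,  0,  0,  0, -3]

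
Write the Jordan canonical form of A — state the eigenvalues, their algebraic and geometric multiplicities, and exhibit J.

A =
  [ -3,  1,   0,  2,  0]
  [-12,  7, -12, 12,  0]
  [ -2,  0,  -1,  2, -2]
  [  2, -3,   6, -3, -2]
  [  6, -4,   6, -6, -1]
J_2(-1) ⊕ J_1(-1) ⊕ J_1(1) ⊕ J_1(1)

The characteristic polynomial is
  det(x·I − A) = x^5 + x^4 - 2*x^3 - 2*x^2 + x + 1 = (x - 1)^2*(x + 1)^3

Eigenvalues and multiplicities (the geometric multiplicity of λ is n − rank(A − λI), which equals the number of Jordan blocks for λ):
  λ = -1: algebraic multiplicity = 3, geometric multiplicity = 2
  λ = 1: algebraic multiplicity = 2, geometric multiplicity = 2

Determining the block sizes for each eigenvalue:
  λ = -1: 2 blocks summing to 3 forces exactly one block of size 2 and the rest size 1 → block sizes [2, 1]
  λ = 1: gm = am = 2, so every block has size 1 → block sizes [1, 1]

Assembling the blocks gives a Jordan form
J =
  [-1,  1,  0, 0, 0]
  [ 0, -1,  0, 0, 0]
  [ 0,  0, -1, 0, 0]
  [ 0,  0,  0, 1, 0]
  [ 0,  0,  0, 0, 1]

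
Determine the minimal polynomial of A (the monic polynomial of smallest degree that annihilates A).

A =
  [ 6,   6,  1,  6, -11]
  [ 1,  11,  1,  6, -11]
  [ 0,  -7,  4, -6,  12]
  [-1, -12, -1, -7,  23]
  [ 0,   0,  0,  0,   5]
x^4 - 14*x^3 + 60*x^2 - 50*x - 125

The characteristic polynomial is χ_A(x) = (x - 5)^4*(x + 1), so the eigenvalues are known. The minimal polynomial is
  m_A(x) = Π_λ (x − λ)^{k_λ}
where k_λ is the size of the *largest* Jordan block for λ (equivalently, the smallest k with (A − λI)^k v = 0 for every generalised eigenvector v of λ).

  λ = -1: largest Jordan block has size 1, contributing (x + 1)
  λ = 5: largest Jordan block has size 3, contributing (x − 5)^3

So m_A(x) = (x - 5)^3*(x + 1) = x^4 - 14*x^3 + 60*x^2 - 50*x - 125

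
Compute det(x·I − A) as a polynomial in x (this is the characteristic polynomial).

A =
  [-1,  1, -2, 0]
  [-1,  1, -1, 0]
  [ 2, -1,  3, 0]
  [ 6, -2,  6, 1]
x^4 - 4*x^3 + 6*x^2 - 4*x + 1

Expanding det(x·I − A) (e.g. by cofactor expansion or by noting that A is similar to its Jordan form J, which has the same characteristic polynomial as A) gives
  χ_A(x) = x^4 - 4*x^3 + 6*x^2 - 4*x + 1
which factors as (x - 1)^4. The eigenvalues (with algebraic multiplicities) are λ = 1 with multiplicity 4.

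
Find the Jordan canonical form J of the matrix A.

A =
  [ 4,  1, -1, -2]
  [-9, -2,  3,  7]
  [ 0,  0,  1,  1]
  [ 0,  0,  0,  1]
J_2(1) ⊕ J_2(1)

The characteristic polynomial is
  det(x·I − A) = x^4 - 4*x^3 + 6*x^2 - 4*x + 1 = (x - 1)^4

Eigenvalues and multiplicities (the geometric multiplicity of λ is n − rank(A − λI), which equals the number of Jordan blocks for λ):
  λ = 1: algebraic multiplicity = 4, geometric multiplicity = 2

Determining the block sizes for each eigenvalue:
  λ = 1: with am = 4 and gm = 2, the partition is not yet determined (e.g. several partitions of 4 into 2 parts exist). Let N = A − (1)·I. Computing rank(N^1) = 2, rank(N^2) = 0; the number of blocks of size ≥ j is rank(N^{j−1}) − rank(N^j), giving [2, 2]. So we have 2 block(s) of size 2 → block sizes [2, 2]

Assembling the blocks gives a Jordan form
J =
  [1, 1, 0, 0]
  [0, 1, 0, 0]
  [0, 0, 1, 1]
  [0, 0, 0, 1]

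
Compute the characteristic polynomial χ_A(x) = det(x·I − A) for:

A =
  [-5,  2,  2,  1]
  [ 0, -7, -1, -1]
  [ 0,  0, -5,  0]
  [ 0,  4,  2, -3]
x^4 + 20*x^3 + 150*x^2 + 500*x + 625

Expanding det(x·I − A) (e.g. by cofactor expansion or by noting that A is similar to its Jordan form J, which has the same characteristic polynomial as A) gives
  χ_A(x) = x^4 + 20*x^3 + 150*x^2 + 500*x + 625
which factors as (x + 5)^4. The eigenvalues (with algebraic multiplicities) are λ = -5 with multiplicity 4.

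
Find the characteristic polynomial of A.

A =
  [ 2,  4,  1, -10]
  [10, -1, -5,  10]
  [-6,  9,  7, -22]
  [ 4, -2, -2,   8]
x^4 - 16*x^3 + 96*x^2 - 256*x + 256

Expanding det(x·I − A) (e.g. by cofactor expansion or by noting that A is similar to its Jordan form J, which has the same characteristic polynomial as A) gives
  χ_A(x) = x^4 - 16*x^3 + 96*x^2 - 256*x + 256
which factors as (x - 4)^4. The eigenvalues (with algebraic multiplicities) are λ = 4 with multiplicity 4.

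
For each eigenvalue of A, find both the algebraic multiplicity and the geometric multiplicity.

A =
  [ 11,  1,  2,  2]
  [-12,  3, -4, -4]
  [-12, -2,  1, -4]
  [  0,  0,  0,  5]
λ = 5: alg = 4, geom = 3

Step 1 — factor the characteristic polynomial to read off the algebraic multiplicities:
  χ_A(x) = (x - 5)^4

Step 2 — compute geometric multiplicities via the rank-nullity identity g(λ) = n − rank(A − λI):
  rank(A − (5)·I) = 1, so dim ker(A − (5)·I) = n − 1 = 3

Summary:
  λ = 5: algebraic multiplicity = 4, geometric multiplicity = 3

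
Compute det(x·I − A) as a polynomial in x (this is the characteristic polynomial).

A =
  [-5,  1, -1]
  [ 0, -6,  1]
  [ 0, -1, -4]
x^3 + 15*x^2 + 75*x + 125

Expanding det(x·I − A) (e.g. by cofactor expansion or by noting that A is similar to its Jordan form J, which has the same characteristic polynomial as A) gives
  χ_A(x) = x^3 + 15*x^2 + 75*x + 125
which factors as (x + 5)^3. The eigenvalues (with algebraic multiplicities) are λ = -5 with multiplicity 3.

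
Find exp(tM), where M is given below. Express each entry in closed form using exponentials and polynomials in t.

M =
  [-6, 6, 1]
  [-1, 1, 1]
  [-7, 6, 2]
e^{tM} =
  [-t*exp(t) + exp(-5*t), exp(t) - exp(-5*t), t*exp(t)]
  [-t*exp(t), exp(t), t*exp(t)]
  [-t*exp(t) - exp(t) + exp(-5*t), exp(t) - exp(-5*t), t*exp(t) + exp(t)]

Strategy: write M = P · J · P⁻¹ where J is a Jordan canonical form, so e^{tM} = P · e^{tJ} · P⁻¹, and e^{tJ} can be computed block-by-block.

M has Jordan form
J =
  [-5, 0, 0]
  [ 0, 1, 1]
  [ 0, 0, 1]
(up to reordering of blocks).

Per-block formulas:
  For a 2×2 Jordan block J_2(1): exp(t · J_2(1)) = e^(1t)·(I + t·N), where N is the 2×2 nilpotent shift.
  For a 1×1 block at λ = -5: exp(t · [-5]) = [e^(-5t)].

After assembling e^{tJ} and conjugating by P, we get:

e^{tM} =
  [-t*exp(t) + exp(-5*t), exp(t) - exp(-5*t), t*exp(t)]
  [-t*exp(t), exp(t), t*exp(t)]
  [-t*exp(t) - exp(t) + exp(-5*t), exp(t) - exp(-5*t), t*exp(t) + exp(t)]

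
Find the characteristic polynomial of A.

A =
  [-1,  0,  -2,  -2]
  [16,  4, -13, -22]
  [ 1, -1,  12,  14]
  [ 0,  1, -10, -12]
x^4 - 3*x^3 + 3*x^2 - x

Expanding det(x·I − A) (e.g. by cofactor expansion or by noting that A is similar to its Jordan form J, which has the same characteristic polynomial as A) gives
  χ_A(x) = x^4 - 3*x^3 + 3*x^2 - x
which factors as x*(x - 1)^3. The eigenvalues (with algebraic multiplicities) are λ = 0 with multiplicity 1, λ = 1 with multiplicity 3.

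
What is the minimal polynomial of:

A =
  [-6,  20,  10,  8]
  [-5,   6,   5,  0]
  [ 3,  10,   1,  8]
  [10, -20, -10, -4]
x^3 - x^2 - 16*x + 16

The characteristic polynomial is χ_A(x) = (x - 4)*(x - 1)*(x + 4)^2, so the eigenvalues are known. The minimal polynomial is
  m_A(x) = Π_λ (x − λ)^{k_λ}
where k_λ is the size of the *largest* Jordan block for λ (equivalently, the smallest k with (A − λI)^k v = 0 for every generalised eigenvector v of λ).

  λ = -4: largest Jordan block has size 1, contributing (x + 4)
  λ = 1: largest Jordan block has size 1, contributing (x − 1)
  λ = 4: largest Jordan block has size 1, contributing (x − 4)

So m_A(x) = (x - 4)*(x - 1)*(x + 4) = x^3 - x^2 - 16*x + 16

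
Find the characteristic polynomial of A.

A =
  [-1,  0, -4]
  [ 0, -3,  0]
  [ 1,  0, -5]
x^3 + 9*x^2 + 27*x + 27

Expanding det(x·I − A) (e.g. by cofactor expansion or by noting that A is similar to its Jordan form J, which has the same characteristic polynomial as A) gives
  χ_A(x) = x^3 + 9*x^2 + 27*x + 27
which factors as (x + 3)^3. The eigenvalues (with algebraic multiplicities) are λ = -3 with multiplicity 3.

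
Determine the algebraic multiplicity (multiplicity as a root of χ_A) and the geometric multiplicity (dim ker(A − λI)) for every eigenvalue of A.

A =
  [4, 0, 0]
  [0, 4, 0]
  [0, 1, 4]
λ = 4: alg = 3, geom = 2

Step 1 — factor the characteristic polynomial to read off the algebraic multiplicities:
  χ_A(x) = (x - 4)^3

Step 2 — compute geometric multiplicities via the rank-nullity identity g(λ) = n − rank(A − λI):
  rank(A − (4)·I) = 1, so dim ker(A − (4)·I) = n − 1 = 2

Summary:
  λ = 4: algebraic multiplicity = 3, geometric multiplicity = 2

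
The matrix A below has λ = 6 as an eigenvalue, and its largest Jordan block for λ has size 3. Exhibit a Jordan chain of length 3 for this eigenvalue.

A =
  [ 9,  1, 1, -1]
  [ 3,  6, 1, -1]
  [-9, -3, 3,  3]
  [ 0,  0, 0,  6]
A Jordan chain for λ = 6 of length 3:
v_1 = (3, 0, -9, 0)ᵀ
v_2 = (3, 3, -9, 0)ᵀ
v_3 = (1, 0, 0, 0)ᵀ

Let N = A − (6)·I. We want v_3 with N^3 v_3 = 0 but N^2 v_3 ≠ 0; then v_{j-1} := N · v_j for j = 3, …, 2.

Pick v_3 = (1, 0, 0, 0)ᵀ.
Then v_2 = N · v_3 = (3, 3, -9, 0)ᵀ.
Then v_1 = N · v_2 = (3, 0, -9, 0)ᵀ.

Sanity check: (A − (6)·I) v_1 = (0, 0, 0, 0)ᵀ = 0. ✓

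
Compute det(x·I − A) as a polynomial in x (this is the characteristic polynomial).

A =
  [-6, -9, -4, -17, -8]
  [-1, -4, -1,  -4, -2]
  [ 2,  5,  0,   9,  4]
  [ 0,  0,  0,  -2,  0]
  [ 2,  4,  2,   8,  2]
x^5 + 10*x^4 + 40*x^3 + 80*x^2 + 80*x + 32

Expanding det(x·I − A) (e.g. by cofactor expansion or by noting that A is similar to its Jordan form J, which has the same characteristic polynomial as A) gives
  χ_A(x) = x^5 + 10*x^4 + 40*x^3 + 80*x^2 + 80*x + 32
which factors as (x + 2)^5. The eigenvalues (with algebraic multiplicities) are λ = -2 with multiplicity 5.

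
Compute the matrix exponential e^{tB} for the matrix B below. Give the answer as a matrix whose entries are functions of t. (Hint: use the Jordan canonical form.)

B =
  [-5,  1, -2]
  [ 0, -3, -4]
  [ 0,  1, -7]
e^{tB} =
  [exp(-5*t), t*exp(-5*t), -2*t*exp(-5*t)]
  [0, 2*t*exp(-5*t) + exp(-5*t), -4*t*exp(-5*t)]
  [0, t*exp(-5*t), -2*t*exp(-5*t) + exp(-5*t)]

Strategy: write B = P · J · P⁻¹ where J is a Jordan canonical form, so e^{tB} = P · e^{tJ} · P⁻¹, and e^{tJ} can be computed block-by-block.

B has Jordan form
J =
  [-5,  1,  0]
  [ 0, -5,  0]
  [ 0,  0, -5]
(up to reordering of blocks).

Per-block formulas:
  For a 2×2 Jordan block J_2(-5): exp(t · J_2(-5)) = e^(-5t)·(I + t·N), where N is the 2×2 nilpotent shift.
  For a 1×1 block at λ = -5: exp(t · [-5]) = [e^(-5t)].

After assembling e^{tJ} and conjugating by P, we get:

e^{tB} =
  [exp(-5*t), t*exp(-5*t), -2*t*exp(-5*t)]
  [0, 2*t*exp(-5*t) + exp(-5*t), -4*t*exp(-5*t)]
  [0, t*exp(-5*t), -2*t*exp(-5*t) + exp(-5*t)]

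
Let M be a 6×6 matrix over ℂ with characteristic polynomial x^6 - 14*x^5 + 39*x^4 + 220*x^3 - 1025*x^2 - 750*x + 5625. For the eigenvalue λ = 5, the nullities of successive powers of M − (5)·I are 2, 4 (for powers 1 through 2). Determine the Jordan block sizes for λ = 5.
Block sizes for λ = 5: [2, 2]

From the dimensions of kernels of powers, the number of Jordan blocks of size at least j is d_j − d_{j−1} where d_j = dim ker(N^j) (with d_0 = 0). Computing the differences gives [2, 2].
The number of blocks of size exactly k is (#blocks of size ≥ k) − (#blocks of size ≥ k + 1), so the partition is: 2 block(s) of size 2.
In nonincreasing order the block sizes are [2, 2].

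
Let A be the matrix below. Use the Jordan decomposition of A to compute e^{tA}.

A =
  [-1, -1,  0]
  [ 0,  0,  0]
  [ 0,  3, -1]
e^{tA} =
  [exp(-t), -1 + exp(-t), 0]
  [0, 1, 0]
  [0, 3 - 3*exp(-t), exp(-t)]

Strategy: write A = P · J · P⁻¹ where J is a Jordan canonical form, so e^{tA} = P · e^{tJ} · P⁻¹, and e^{tJ} can be computed block-by-block.

A has Jordan form
J =
  [-1,  0, 0]
  [ 0, -1, 0]
  [ 0,  0, 0]
(up to reordering of blocks).

Per-block formulas:
  For a 1×1 block at λ = -1: exp(t · [-1]) = [e^(-1t)].
  For a 1×1 block at λ = 0: exp(t · [0]) = [e^(0t)].

After assembling e^{tJ} and conjugating by P, we get:

e^{tA} =
  [exp(-t), -1 + exp(-t), 0]
  [0, 1, 0]
  [0, 3 - 3*exp(-t), exp(-t)]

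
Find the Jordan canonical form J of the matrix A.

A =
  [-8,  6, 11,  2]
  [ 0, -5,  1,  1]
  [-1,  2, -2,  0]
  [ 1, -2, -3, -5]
J_2(-5) ⊕ J_2(-5)

The characteristic polynomial is
  det(x·I − A) = x^4 + 20*x^3 + 150*x^2 + 500*x + 625 = (x + 5)^4

Eigenvalues and multiplicities (the geometric multiplicity of λ is n − rank(A − λI), which equals the number of Jordan blocks for λ):
  λ = -5: algebraic multiplicity = 4, geometric multiplicity = 2

Determining the block sizes for each eigenvalue:
  λ = -5: with am = 4 and gm = 2, the partition is not yet determined (e.g. several partitions of 4 into 2 parts exist). Let N = A − (-5)·I. Computing rank(N^1) = 2, rank(N^2) = 0; the number of blocks of size ≥ j is rank(N^{j−1}) − rank(N^j), giving [2, 2]. So we have 2 block(s) of size 2 → block sizes [2, 2]

Assembling the blocks gives a Jordan form
J =
  [-5,  1,  0,  0]
  [ 0, -5,  0,  0]
  [ 0,  0, -5,  1]
  [ 0,  0,  0, -5]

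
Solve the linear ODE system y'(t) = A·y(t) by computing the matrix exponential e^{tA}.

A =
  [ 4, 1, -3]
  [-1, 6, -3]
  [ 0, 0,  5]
e^{tA} =
  [-t*exp(5*t) + exp(5*t), t*exp(5*t), -3*t*exp(5*t)]
  [-t*exp(5*t), t*exp(5*t) + exp(5*t), -3*t*exp(5*t)]
  [0, 0, exp(5*t)]

Strategy: write A = P · J · P⁻¹ where J is a Jordan canonical form, so e^{tA} = P · e^{tJ} · P⁻¹, and e^{tJ} can be computed block-by-block.

A has Jordan form
J =
  [5, 1, 0]
  [0, 5, 0]
  [0, 0, 5]
(up to reordering of blocks).

Per-block formulas:
  For a 1×1 block at λ = 5: exp(t · [5]) = [e^(5t)].
  For a 2×2 Jordan block J_2(5): exp(t · J_2(5)) = e^(5t)·(I + t·N), where N is the 2×2 nilpotent shift.

After assembling e^{tJ} and conjugating by P, we get:

e^{tA} =
  [-t*exp(5*t) + exp(5*t), t*exp(5*t), -3*t*exp(5*t)]
  [-t*exp(5*t), t*exp(5*t) + exp(5*t), -3*t*exp(5*t)]
  [0, 0, exp(5*t)]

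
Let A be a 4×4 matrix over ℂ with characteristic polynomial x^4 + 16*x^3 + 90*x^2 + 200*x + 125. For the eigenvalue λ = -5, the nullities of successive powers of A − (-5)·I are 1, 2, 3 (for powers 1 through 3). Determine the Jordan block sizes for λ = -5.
Block sizes for λ = -5: [3]

From the dimensions of kernels of powers, the number of Jordan blocks of size at least j is d_j − d_{j−1} where d_j = dim ker(N^j) (with d_0 = 0). Computing the differences gives [1, 1, 1].
The number of blocks of size exactly k is (#blocks of size ≥ k) − (#blocks of size ≥ k + 1), so the partition is: 1 block(s) of size 3.
In nonincreasing order the block sizes are [3].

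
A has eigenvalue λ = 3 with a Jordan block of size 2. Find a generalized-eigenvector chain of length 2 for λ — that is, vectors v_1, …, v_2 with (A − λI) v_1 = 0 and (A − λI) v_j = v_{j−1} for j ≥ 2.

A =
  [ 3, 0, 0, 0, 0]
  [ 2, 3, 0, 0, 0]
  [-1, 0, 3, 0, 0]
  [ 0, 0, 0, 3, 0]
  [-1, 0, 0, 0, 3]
A Jordan chain for λ = 3 of length 2:
v_1 = (0, 2, -1, 0, -1)ᵀ
v_2 = (1, 0, 0, 0, 0)ᵀ

Let N = A − (3)·I. We want v_2 with N^2 v_2 = 0 but N^1 v_2 ≠ 0; then v_{j-1} := N · v_j for j = 2, …, 2.

Pick v_2 = (1, 0, 0, 0, 0)ᵀ.
Then v_1 = N · v_2 = (0, 2, -1, 0, -1)ᵀ.

Sanity check: (A − (3)·I) v_1 = (0, 0, 0, 0, 0)ᵀ = 0. ✓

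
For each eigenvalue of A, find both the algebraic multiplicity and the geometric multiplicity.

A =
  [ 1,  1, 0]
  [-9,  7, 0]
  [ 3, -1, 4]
λ = 4: alg = 3, geom = 2

Step 1 — factor the characteristic polynomial to read off the algebraic multiplicities:
  χ_A(x) = (x - 4)^3

Step 2 — compute geometric multiplicities via the rank-nullity identity g(λ) = n − rank(A − λI):
  rank(A − (4)·I) = 1, so dim ker(A − (4)·I) = n − 1 = 2

Summary:
  λ = 4: algebraic multiplicity = 3, geometric multiplicity = 2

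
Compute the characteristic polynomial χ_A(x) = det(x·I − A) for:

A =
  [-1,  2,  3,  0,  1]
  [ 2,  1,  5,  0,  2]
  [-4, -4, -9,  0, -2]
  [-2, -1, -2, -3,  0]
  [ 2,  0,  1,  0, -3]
x^5 + 15*x^4 + 90*x^3 + 270*x^2 + 405*x + 243

Expanding det(x·I − A) (e.g. by cofactor expansion or by noting that A is similar to its Jordan form J, which has the same characteristic polynomial as A) gives
  χ_A(x) = x^5 + 15*x^4 + 90*x^3 + 270*x^2 + 405*x + 243
which factors as (x + 3)^5. The eigenvalues (with algebraic multiplicities) are λ = -3 with multiplicity 5.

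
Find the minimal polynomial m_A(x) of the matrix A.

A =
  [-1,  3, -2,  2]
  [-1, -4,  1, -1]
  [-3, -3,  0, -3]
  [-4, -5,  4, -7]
x^3 + 9*x^2 + 27*x + 27

The characteristic polynomial is χ_A(x) = (x + 3)^4, so the eigenvalues are known. The minimal polynomial is
  m_A(x) = Π_λ (x − λ)^{k_λ}
where k_λ is the size of the *largest* Jordan block for λ (equivalently, the smallest k with (A − λI)^k v = 0 for every generalised eigenvector v of λ).

  λ = -3: largest Jordan block has size 3, contributing (x + 3)^3

So m_A(x) = (x + 3)^3 = x^3 + 9*x^2 + 27*x + 27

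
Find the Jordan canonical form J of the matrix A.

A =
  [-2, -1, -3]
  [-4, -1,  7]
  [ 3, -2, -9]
J_3(-4)

The characteristic polynomial is
  det(x·I − A) = x^3 + 12*x^2 + 48*x + 64 = (x + 4)^3

Eigenvalues and multiplicities (the geometric multiplicity of λ is n − rank(A − λI), which equals the number of Jordan blocks for λ):
  λ = -4: algebraic multiplicity = 3, geometric multiplicity = 1

Determining the block sizes for each eigenvalue:
  λ = -4: one block (gm = 1), so the single block has size am = 3 → block sizes [3]

Assembling the blocks gives a Jordan form
J =
  [-4,  1,  0]
  [ 0, -4,  1]
  [ 0,  0, -4]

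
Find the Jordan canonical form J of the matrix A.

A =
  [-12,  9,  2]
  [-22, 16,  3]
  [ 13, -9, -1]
J_3(1)

The characteristic polynomial is
  det(x·I − A) = x^3 - 3*x^2 + 3*x - 1 = (x - 1)^3

Eigenvalues and multiplicities (the geometric multiplicity of λ is n − rank(A − λI), which equals the number of Jordan blocks for λ):
  λ = 1: algebraic multiplicity = 3, geometric multiplicity = 1

Determining the block sizes for each eigenvalue:
  λ = 1: one block (gm = 1), so the single block has size am = 3 → block sizes [3]

Assembling the blocks gives a Jordan form
J =
  [1, 1, 0]
  [0, 1, 1]
  [0, 0, 1]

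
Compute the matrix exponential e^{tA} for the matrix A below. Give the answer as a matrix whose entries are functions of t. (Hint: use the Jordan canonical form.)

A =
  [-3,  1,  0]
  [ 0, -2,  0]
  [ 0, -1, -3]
e^{tA} =
  [exp(-3*t), exp(-2*t) - exp(-3*t), 0]
  [0, exp(-2*t), 0]
  [0, -exp(-2*t) + exp(-3*t), exp(-3*t)]

Strategy: write A = P · J · P⁻¹ where J is a Jordan canonical form, so e^{tA} = P · e^{tJ} · P⁻¹, and e^{tJ} can be computed block-by-block.

A has Jordan form
J =
  [-3,  0,  0]
  [ 0, -3,  0]
  [ 0,  0, -2]
(up to reordering of blocks).

Per-block formulas:
  For a 1×1 block at λ = -3: exp(t · [-3]) = [e^(-3t)].
  For a 1×1 block at λ = -2: exp(t · [-2]) = [e^(-2t)].

After assembling e^{tJ} and conjugating by P, we get:

e^{tA} =
  [exp(-3*t), exp(-2*t) - exp(-3*t), 0]
  [0, exp(-2*t), 0]
  [0, -exp(-2*t) + exp(-3*t), exp(-3*t)]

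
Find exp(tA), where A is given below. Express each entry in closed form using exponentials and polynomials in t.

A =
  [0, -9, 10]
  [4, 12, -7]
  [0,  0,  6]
e^{tA} =
  [-6*t*exp(6*t) + exp(6*t), -9*t*exp(6*t), 3*t^2*exp(6*t)/2 + 10*t*exp(6*t)]
  [4*t*exp(6*t), 6*t*exp(6*t) + exp(6*t), -t^2*exp(6*t) - 7*t*exp(6*t)]
  [0, 0, exp(6*t)]

Strategy: write A = P · J · P⁻¹ where J is a Jordan canonical form, so e^{tA} = P · e^{tJ} · P⁻¹, and e^{tJ} can be computed block-by-block.

A has Jordan form
J =
  [6, 1, 0]
  [0, 6, 1]
  [0, 0, 6]
(up to reordering of blocks).

Per-block formulas:
  For a 3×3 Jordan block J_3(6): exp(t · J_3(6)) = e^(6t)·(I + t·N + (t^2/2)·N^2), where N is the 3×3 nilpotent shift.

After assembling e^{tJ} and conjugating by P, we get:

e^{tA} =
  [-6*t*exp(6*t) + exp(6*t), -9*t*exp(6*t), 3*t^2*exp(6*t)/2 + 10*t*exp(6*t)]
  [4*t*exp(6*t), 6*t*exp(6*t) + exp(6*t), -t^2*exp(6*t) - 7*t*exp(6*t)]
  [0, 0, exp(6*t)]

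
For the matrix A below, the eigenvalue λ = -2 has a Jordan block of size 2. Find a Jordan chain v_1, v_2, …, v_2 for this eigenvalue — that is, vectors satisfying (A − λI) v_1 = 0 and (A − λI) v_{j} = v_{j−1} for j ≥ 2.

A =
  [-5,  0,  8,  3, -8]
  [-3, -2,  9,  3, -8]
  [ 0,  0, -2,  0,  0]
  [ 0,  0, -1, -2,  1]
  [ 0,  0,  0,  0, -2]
A Jordan chain for λ = -2 of length 2:
v_1 = (-1, 0, 0, -1, 0)ᵀ
v_2 = (3, 0, 1, 0, 0)ᵀ

Let N = A − (-2)·I. We want v_2 with N^2 v_2 = 0 but N^1 v_2 ≠ 0; then v_{j-1} := N · v_j for j = 2, …, 2.

Pick v_2 = (3, 0, 1, 0, 0)ᵀ.
Then v_1 = N · v_2 = (-1, 0, 0, -1, 0)ᵀ.

Sanity check: (A − (-2)·I) v_1 = (0, 0, 0, 0, 0)ᵀ = 0. ✓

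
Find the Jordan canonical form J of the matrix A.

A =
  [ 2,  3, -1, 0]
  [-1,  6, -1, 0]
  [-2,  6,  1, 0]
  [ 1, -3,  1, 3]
J_2(3) ⊕ J_1(3) ⊕ J_1(3)

The characteristic polynomial is
  det(x·I − A) = x^4 - 12*x^3 + 54*x^2 - 108*x + 81 = (x - 3)^4

Eigenvalues and multiplicities (the geometric multiplicity of λ is n − rank(A − λI), which equals the number of Jordan blocks for λ):
  λ = 3: algebraic multiplicity = 4, geometric multiplicity = 3

Determining the block sizes for each eigenvalue:
  λ = 3: 3 blocks summing to 4 forces exactly one block of size 2 and the rest size 1 → block sizes [2, 1, 1]

Assembling the blocks gives a Jordan form
J =
  [3, 1, 0, 0]
  [0, 3, 0, 0]
  [0, 0, 3, 0]
  [0, 0, 0, 3]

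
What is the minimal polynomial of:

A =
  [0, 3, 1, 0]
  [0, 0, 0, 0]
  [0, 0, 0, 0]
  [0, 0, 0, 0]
x^2

The characteristic polynomial is χ_A(x) = x^4, so the eigenvalues are known. The minimal polynomial is
  m_A(x) = Π_λ (x − λ)^{k_λ}
where k_λ is the size of the *largest* Jordan block for λ (equivalently, the smallest k with (A − λI)^k v = 0 for every generalised eigenvector v of λ).

  λ = 0: largest Jordan block has size 2, contributing (x − 0)^2

So m_A(x) = x^2 = x^2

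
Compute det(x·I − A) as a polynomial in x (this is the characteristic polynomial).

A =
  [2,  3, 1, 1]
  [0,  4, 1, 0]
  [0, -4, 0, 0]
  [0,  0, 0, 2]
x^4 - 8*x^3 + 24*x^2 - 32*x + 16

Expanding det(x·I − A) (e.g. by cofactor expansion or by noting that A is similar to its Jordan form J, which has the same characteristic polynomial as A) gives
  χ_A(x) = x^4 - 8*x^3 + 24*x^2 - 32*x + 16
which factors as (x - 2)^4. The eigenvalues (with algebraic multiplicities) are λ = 2 with multiplicity 4.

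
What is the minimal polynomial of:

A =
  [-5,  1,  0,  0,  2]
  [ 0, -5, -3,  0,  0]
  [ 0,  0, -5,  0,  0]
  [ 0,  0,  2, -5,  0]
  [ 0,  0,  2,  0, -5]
x^3 + 15*x^2 + 75*x + 125

The characteristic polynomial is χ_A(x) = (x + 5)^5, so the eigenvalues are known. The minimal polynomial is
  m_A(x) = Π_λ (x − λ)^{k_λ}
where k_λ is the size of the *largest* Jordan block for λ (equivalently, the smallest k with (A − λI)^k v = 0 for every generalised eigenvector v of λ).

  λ = -5: largest Jordan block has size 3, contributing (x + 5)^3

So m_A(x) = (x + 5)^3 = x^3 + 15*x^2 + 75*x + 125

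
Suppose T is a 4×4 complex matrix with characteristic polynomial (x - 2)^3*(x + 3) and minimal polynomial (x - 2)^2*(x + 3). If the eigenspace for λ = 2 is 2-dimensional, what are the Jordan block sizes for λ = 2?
Block sizes for λ = 2: [2, 1]

Step 1 — from the characteristic polynomial, algebraic multiplicity of λ = 2 is 3. From dim ker(T − (2)·I) = 2, there are exactly 2 Jordan blocks for λ = 2.
Step 2 — from the minimal polynomial, the factor (x − 2)^2 tells us the largest block for λ = 2 has size 2.
Step 3 — with total size 3, 2 blocks, and largest block 2, the block sizes (in nonincreasing order) are [2, 1].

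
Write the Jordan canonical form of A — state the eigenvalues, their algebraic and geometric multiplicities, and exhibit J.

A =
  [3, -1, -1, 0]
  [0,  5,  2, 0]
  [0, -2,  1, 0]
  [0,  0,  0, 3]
J_2(3) ⊕ J_1(3) ⊕ J_1(3)

The characteristic polynomial is
  det(x·I − A) = x^4 - 12*x^3 + 54*x^2 - 108*x + 81 = (x - 3)^4

Eigenvalues and multiplicities (the geometric multiplicity of λ is n − rank(A − λI), which equals the number of Jordan blocks for λ):
  λ = 3: algebraic multiplicity = 4, geometric multiplicity = 3

Determining the block sizes for each eigenvalue:
  λ = 3: 3 blocks summing to 4 forces exactly one block of size 2 and the rest size 1 → block sizes [2, 1, 1]

Assembling the blocks gives a Jordan form
J =
  [3, 1, 0, 0]
  [0, 3, 0, 0]
  [0, 0, 3, 0]
  [0, 0, 0, 3]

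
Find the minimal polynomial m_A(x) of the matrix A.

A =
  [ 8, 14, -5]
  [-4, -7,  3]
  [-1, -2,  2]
x^3 - 3*x^2 + 3*x - 1

The characteristic polynomial is χ_A(x) = (x - 1)^3, so the eigenvalues are known. The minimal polynomial is
  m_A(x) = Π_λ (x − λ)^{k_λ}
where k_λ is the size of the *largest* Jordan block for λ (equivalently, the smallest k with (A − λI)^k v = 0 for every generalised eigenvector v of λ).

  λ = 1: largest Jordan block has size 3, contributing (x − 1)^3

So m_A(x) = (x - 1)^3 = x^3 - 3*x^2 + 3*x - 1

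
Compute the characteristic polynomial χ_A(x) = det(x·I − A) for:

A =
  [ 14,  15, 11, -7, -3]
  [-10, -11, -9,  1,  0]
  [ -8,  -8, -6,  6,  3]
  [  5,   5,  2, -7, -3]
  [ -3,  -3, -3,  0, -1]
x^5 + 11*x^4 + 43*x^3 + 73*x^2 + 56*x + 16

Expanding det(x·I − A) (e.g. by cofactor expansion or by noting that A is similar to its Jordan form J, which has the same characteristic polynomial as A) gives
  χ_A(x) = x^5 + 11*x^4 + 43*x^3 + 73*x^2 + 56*x + 16
which factors as (x + 1)^3*(x + 4)^2. The eigenvalues (with algebraic multiplicities) are λ = -4 with multiplicity 2, λ = -1 with multiplicity 3.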